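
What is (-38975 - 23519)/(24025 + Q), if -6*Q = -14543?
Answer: -374964/158693 ≈ -2.3628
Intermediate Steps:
Q = 14543/6 (Q = -1/6*(-14543) = 14543/6 ≈ 2423.8)
(-38975 - 23519)/(24025 + Q) = (-38975 - 23519)/(24025 + 14543/6) = -62494/158693/6 = -62494*6/158693 = -374964/158693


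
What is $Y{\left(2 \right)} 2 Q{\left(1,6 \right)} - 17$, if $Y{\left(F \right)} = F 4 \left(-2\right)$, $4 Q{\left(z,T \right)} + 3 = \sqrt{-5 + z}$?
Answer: $7 - 16 i \approx 7.0 - 16.0 i$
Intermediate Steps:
$Q{\left(z,T \right)} = - \frac{3}{4} + \frac{\sqrt{-5 + z}}{4}$
$Y{\left(F \right)} = - 8 F$ ($Y{\left(F \right)} = 4 F \left(-2\right) = - 8 F$)
$Y{\left(2 \right)} 2 Q{\left(1,6 \right)} - 17 = \left(-8\right) 2 \cdot 2 \left(- \frac{3}{4} + \frac{\sqrt{-5 + 1}}{4}\right) - 17 = - 16 \cdot 2 \left(- \frac{3}{4} + \frac{\sqrt{-4}}{4}\right) - 17 = - 16 \cdot 2 \left(- \frac{3}{4} + \frac{2 i}{4}\right) - 17 = - 16 \cdot 2 \left(- \frac{3}{4} + \frac{i}{2}\right) - 17 = - 16 \left(- \frac{3}{2} + i\right) - 17 = \left(24 - 16 i\right) - 17 = 7 - 16 i$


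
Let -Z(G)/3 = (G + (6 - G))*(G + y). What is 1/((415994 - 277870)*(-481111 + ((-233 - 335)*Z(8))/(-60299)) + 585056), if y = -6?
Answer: -60299/4007015531661244 ≈ -1.5048e-11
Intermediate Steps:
Z(G) = 108 - 18*G (Z(G) = -3*(G + (6 - G))*(G - 6) = -18*(-6 + G) = -3*(-36 + 6*G) = 108 - 18*G)
1/((415994 - 277870)*(-481111 + ((-233 - 335)*Z(8))/(-60299)) + 585056) = 1/((415994 - 277870)*(-481111 + ((-233 - 335)*(108 - 18*8))/(-60299)) + 585056) = 1/(138124*(-481111 - 568*(108 - 144)*(-1/60299)) + 585056) = 1/(138124*(-481111 - 568*(-36)*(-1/60299)) + 585056) = 1/(138124*(-481111 + 20448*(-1/60299)) + 585056) = 1/(138124*(-481111 - 20448/60299) + 585056) = 1/(138124*(-29010532637/60299) + 585056) = 1/(-4007050809952988/60299 + 585056) = 1/(-4007015531661244/60299) = -60299/4007015531661244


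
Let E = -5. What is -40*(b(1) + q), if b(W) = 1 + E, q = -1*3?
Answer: 280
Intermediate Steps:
q = -3
b(W) = -4 (b(W) = 1 - 5 = -4)
-40*(b(1) + q) = -40*(-4 - 3) = -40*(-7) = 280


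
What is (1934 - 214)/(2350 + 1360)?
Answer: 172/371 ≈ 0.46361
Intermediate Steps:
(1934 - 214)/(2350 + 1360) = 1720/3710 = 1720*(1/3710) = 172/371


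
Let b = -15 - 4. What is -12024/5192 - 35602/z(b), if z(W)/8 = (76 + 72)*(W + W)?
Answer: -22258639/14599904 ≈ -1.5246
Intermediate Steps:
b = -19
z(W) = 2368*W (z(W) = 8*((76 + 72)*(W + W)) = 8*(148*(2*W)) = 8*(296*W) = 2368*W)
-12024/5192 - 35602/z(b) = -12024/5192 - 35602/(2368*(-19)) = -12024*1/5192 - 35602/(-44992) = -1503/649 - 35602*(-1/44992) = -1503/649 + 17801/22496 = -22258639/14599904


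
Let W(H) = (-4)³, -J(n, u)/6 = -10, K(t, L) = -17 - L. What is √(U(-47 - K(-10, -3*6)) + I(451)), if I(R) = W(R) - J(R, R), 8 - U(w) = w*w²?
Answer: 2*√27619 ≈ 332.38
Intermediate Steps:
J(n, u) = 60 (J(n, u) = -6*(-10) = 60)
W(H) = -64
U(w) = 8 - w³ (U(w) = 8 - w*w² = 8 - w³)
I(R) = -124 (I(R) = -64 - 1*60 = -64 - 60 = -124)
√(U(-47 - K(-10, -3*6)) + I(451)) = √((8 - (-47 - (-17 - (-3)*6))³) - 124) = √((8 - (-47 - (-17 - 1*(-18)))³) - 124) = √((8 - (-47 - (-17 + 18))³) - 124) = √((8 - (-47 - 1*1)³) - 124) = √((8 - (-47 - 1)³) - 124) = √((8 - 1*(-48)³) - 124) = √((8 - 1*(-110592)) - 124) = √((8 + 110592) - 124) = √(110600 - 124) = √110476 = 2*√27619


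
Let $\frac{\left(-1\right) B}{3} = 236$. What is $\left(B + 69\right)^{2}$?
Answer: $408321$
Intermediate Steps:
$B = -708$ ($B = \left(-3\right) 236 = -708$)
$\left(B + 69\right)^{2} = \left(-708 + 69\right)^{2} = \left(-639\right)^{2} = 408321$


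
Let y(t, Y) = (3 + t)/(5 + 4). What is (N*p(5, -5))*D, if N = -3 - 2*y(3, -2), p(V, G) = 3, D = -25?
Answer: 325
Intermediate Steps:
y(t, Y) = ⅓ + t/9 (y(t, Y) = (3 + t)/9 = (3 + t)*(⅑) = ⅓ + t/9)
N = -13/3 (N = -3 - 2*(⅓ + (⅑)*3) = -3 - 2*(⅓ + ⅓) = -3 - 2*⅔ = -3 - 4/3 = -13/3 ≈ -4.3333)
(N*p(5, -5))*D = -13/3*3*(-25) = -13*(-25) = 325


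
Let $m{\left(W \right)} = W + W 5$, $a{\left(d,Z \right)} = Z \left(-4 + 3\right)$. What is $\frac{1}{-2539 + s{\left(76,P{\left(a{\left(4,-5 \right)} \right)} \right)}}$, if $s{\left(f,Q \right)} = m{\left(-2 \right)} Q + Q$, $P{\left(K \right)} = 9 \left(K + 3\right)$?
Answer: $- \frac{1}{3331} \approx -0.00030021$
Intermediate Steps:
$a{\left(d,Z \right)} = - Z$ ($a{\left(d,Z \right)} = Z \left(-1\right) = - Z$)
$P{\left(K \right)} = 27 + 9 K$ ($P{\left(K \right)} = 9 \left(3 + K\right) = 27 + 9 K$)
$m{\left(W \right)} = 6 W$ ($m{\left(W \right)} = W + 5 W = 6 W$)
$s{\left(f,Q \right)} = - 11 Q$ ($s{\left(f,Q \right)} = 6 \left(-2\right) Q + Q = - 12 Q + Q = - 11 Q$)
$\frac{1}{-2539 + s{\left(76,P{\left(a{\left(4,-5 \right)} \right)} \right)}} = \frac{1}{-2539 - 11 \left(27 + 9 \left(\left(-1\right) \left(-5\right)\right)\right)} = \frac{1}{-2539 - 11 \left(27 + 9 \cdot 5\right)} = \frac{1}{-2539 - 11 \left(27 + 45\right)} = \frac{1}{-2539 - 792} = \frac{1}{-3331} = - \frac{1}{3331}$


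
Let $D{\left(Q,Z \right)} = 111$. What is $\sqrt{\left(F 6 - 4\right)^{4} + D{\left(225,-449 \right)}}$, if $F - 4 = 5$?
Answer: $\sqrt{6250111} \approx 2500.0$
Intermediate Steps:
$F = 9$ ($F = 4 + 5 = 9$)
$\sqrt{\left(F 6 - 4\right)^{4} + D{\left(225,-449 \right)}} = \sqrt{\left(9 \cdot 6 - 4\right)^{4} + 111} = \sqrt{\left(54 - 4\right)^{4} + 111} = \sqrt{50^{4} + 111} = \sqrt{6250000 + 111} = \sqrt{6250111}$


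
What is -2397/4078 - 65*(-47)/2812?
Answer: 2858963/5733668 ≈ 0.49863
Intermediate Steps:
-2397/4078 - 65*(-47)/2812 = -2397*1/4078 + 3055*(1/2812) = -2397/4078 + 3055/2812 = 2858963/5733668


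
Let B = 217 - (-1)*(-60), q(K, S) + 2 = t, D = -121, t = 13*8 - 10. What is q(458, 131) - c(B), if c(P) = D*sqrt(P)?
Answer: 92 + 121*sqrt(157) ≈ 1608.1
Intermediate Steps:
t = 94 (t = 104 - 10 = 94)
q(K, S) = 92 (q(K, S) = -2 + 94 = 92)
B = 157 (B = 217 - 1*60 = 217 - 60 = 157)
c(P) = -121*sqrt(P)
q(458, 131) - c(B) = 92 - (-121)*sqrt(157) = 92 + 121*sqrt(157)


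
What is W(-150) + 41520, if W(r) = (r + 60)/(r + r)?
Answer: 415203/10 ≈ 41520.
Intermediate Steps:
W(r) = (60 + r)/(2*r) (W(r) = (60 + r)/((2*r)) = (60 + r)*(1/(2*r)) = (60 + r)/(2*r))
W(-150) + 41520 = (½)*(60 - 150)/(-150) + 41520 = (½)*(-1/150)*(-90) + 41520 = 3/10 + 41520 = 415203/10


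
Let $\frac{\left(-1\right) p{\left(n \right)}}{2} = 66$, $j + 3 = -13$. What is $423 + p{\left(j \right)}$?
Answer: $291$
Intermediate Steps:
$j = -16$ ($j = -3 - 13 = -16$)
$p{\left(n \right)} = -132$ ($p{\left(n \right)} = \left(-2\right) 66 = -132$)
$423 + p{\left(j \right)} = 423 - 132 = 291$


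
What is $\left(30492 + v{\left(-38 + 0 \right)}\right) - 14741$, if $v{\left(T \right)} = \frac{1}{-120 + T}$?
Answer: $\frac{2488657}{158} \approx 15751.0$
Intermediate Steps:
$\left(30492 + v{\left(-38 + 0 \right)}\right) - 14741 = \left(30492 + \frac{1}{-120 + \left(-38 + 0\right)}\right) - 14741 = \left(30492 + \frac{1}{-120 - 38}\right) - 14741 = \left(30492 + \frac{1}{-158}\right) - 14741 = \left(30492 - \frac{1}{158}\right) - 14741 = \frac{4817735}{158} - 14741 = \frac{2488657}{158}$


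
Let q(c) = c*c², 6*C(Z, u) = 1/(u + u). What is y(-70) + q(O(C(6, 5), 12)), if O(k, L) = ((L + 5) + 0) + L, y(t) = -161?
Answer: 24228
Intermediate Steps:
C(Z, u) = 1/(12*u) (C(Z, u) = 1/(6*(u + u)) = 1/(6*((2*u))) = (1/(2*u))/6 = 1/(12*u))
O(k, L) = 5 + 2*L (O(k, L) = ((5 + L) + 0) + L = (5 + L) + L = 5 + 2*L)
q(c) = c³
y(-70) + q(O(C(6, 5), 12)) = -161 + (5 + 2*12)³ = -161 + (5 + 24)³ = -161 + 29³ = -161 + 24389 = 24228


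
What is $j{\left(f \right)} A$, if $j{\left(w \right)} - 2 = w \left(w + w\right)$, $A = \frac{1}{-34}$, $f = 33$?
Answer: $- \frac{1090}{17} \approx -64.118$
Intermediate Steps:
$A = - \frac{1}{34} \approx -0.029412$
$j{\left(w \right)} = 2 + 2 w^{2}$ ($j{\left(w \right)} = 2 + w \left(w + w\right) = 2 + w 2 w = 2 + 2 w^{2}$)
$j{\left(f \right)} A = \left(2 + 2 \cdot 33^{2}\right) \left(- \frac{1}{34}\right) = \left(2 + 2 \cdot 1089\right) \left(- \frac{1}{34}\right) = \left(2 + 2178\right) \left(- \frac{1}{34}\right) = 2180 \left(- \frac{1}{34}\right) = - \frac{1090}{17}$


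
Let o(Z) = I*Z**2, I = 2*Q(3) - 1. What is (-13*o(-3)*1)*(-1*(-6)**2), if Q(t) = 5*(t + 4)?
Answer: 290628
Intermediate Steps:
Q(t) = 20 + 5*t (Q(t) = 5*(4 + t) = 20 + 5*t)
I = 69 (I = 2*(20 + 5*3) - 1 = 2*(20 + 15) - 1 = 2*35 - 1 = 70 - 1 = 69)
o(Z) = 69*Z**2
(-13*o(-3)*1)*(-1*(-6)**2) = (-897*(-3)**2*1)*(-1*(-6)**2) = (-897*9*1)*(-1*36) = (-13*621*1)*(-36) = -8073*1*(-36) = -8073*(-36) = 290628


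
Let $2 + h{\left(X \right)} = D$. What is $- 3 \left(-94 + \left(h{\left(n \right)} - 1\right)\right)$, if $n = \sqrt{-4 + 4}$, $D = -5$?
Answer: $306$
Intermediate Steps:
$n = 0$ ($n = \sqrt{0} = 0$)
$h{\left(X \right)} = -7$ ($h{\left(X \right)} = -2 - 5 = -7$)
$- 3 \left(-94 + \left(h{\left(n \right)} - 1\right)\right) = - 3 \left(-94 - 8\right) = \left(-3\right) \left(-102\right) = 306$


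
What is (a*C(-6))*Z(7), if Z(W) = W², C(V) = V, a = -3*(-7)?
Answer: -6174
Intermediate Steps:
a = 21
(a*C(-6))*Z(7) = (21*(-6))*7² = -126*49 = -6174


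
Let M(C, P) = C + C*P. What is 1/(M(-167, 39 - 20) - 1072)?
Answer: -1/4412 ≈ -0.00022665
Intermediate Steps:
1/(M(-167, 39 - 20) - 1072) = 1/(-167*(1 + (39 - 20)) - 1072) = 1/(-167*(1 + 19) - 1072) = 1/(-167*20 - 1072) = 1/(-3340 - 1072) = 1/(-4412) = -1/4412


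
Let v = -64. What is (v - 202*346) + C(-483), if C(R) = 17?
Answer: -69939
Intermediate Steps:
(v - 202*346) + C(-483) = (-64 - 202*346) + 17 = (-64 - 69892) + 17 = -69956 + 17 = -69939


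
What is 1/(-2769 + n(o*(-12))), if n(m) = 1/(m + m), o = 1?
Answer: -24/66457 ≈ -0.00036114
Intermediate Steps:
n(m) = 1/(2*m)
1/(-2769 + n(o*(-12))) = 1/(-2769 + 1/(2*((1*(-12))))) = 1/(-2769 + (½)/(-12)) = 1/(-2769 + (½)*(-1/12)) = 1/(-2769 - 1/24) = 1/(-66457/24) = -24/66457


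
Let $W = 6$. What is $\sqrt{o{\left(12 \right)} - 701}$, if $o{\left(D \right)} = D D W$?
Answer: $\sqrt{163} \approx 12.767$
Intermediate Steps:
$o{\left(D \right)} = 6 D^{2}$ ($o{\left(D \right)} = D D 6 = D^{2} \cdot 6 = 6 D^{2}$)
$\sqrt{o{\left(12 \right)} - 701} = \sqrt{6 \cdot 12^{2} - 701} = \sqrt{6 \cdot 144 - 701} = \sqrt{864 - 701} = \sqrt{163}$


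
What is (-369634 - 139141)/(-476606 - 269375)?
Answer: 508775/745981 ≈ 0.68202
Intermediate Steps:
(-369634 - 139141)/(-476606 - 269375) = -508775/(-745981) = -508775*(-1/745981) = 508775/745981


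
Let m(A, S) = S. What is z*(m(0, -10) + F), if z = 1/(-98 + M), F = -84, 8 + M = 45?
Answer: 94/61 ≈ 1.5410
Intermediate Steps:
M = 37 (M = -8 + 45 = 37)
z = -1/61 (z = 1/(-98 + 37) = 1/(-61) = -1/61 ≈ -0.016393)
z*(m(0, -10) + F) = -(-10 - 84)/61 = -1/61*(-94) = 94/61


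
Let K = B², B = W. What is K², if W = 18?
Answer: 104976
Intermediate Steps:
B = 18
K = 324 (K = 18² = 324)
K² = 324² = 104976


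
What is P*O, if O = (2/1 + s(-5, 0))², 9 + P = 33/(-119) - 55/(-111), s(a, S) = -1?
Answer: -115999/13209 ≈ -8.7818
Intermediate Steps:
P = -115999/13209 (P = -9 + (33/(-119) - 55/(-111)) = -9 + (33*(-1/119) - 55*(-1/111)) = -9 + (-33/119 + 55/111) = -9 + 2882/13209 = -115999/13209 ≈ -8.7818)
O = 1 (O = (2/1 - 1)² = (2*1 - 1)² = (2 - 1)² = 1² = 1)
P*O = -115999/13209*1 = -115999/13209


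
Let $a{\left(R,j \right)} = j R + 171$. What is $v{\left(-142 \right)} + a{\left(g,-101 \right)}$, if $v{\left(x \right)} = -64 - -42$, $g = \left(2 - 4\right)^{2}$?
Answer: $-255$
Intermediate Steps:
$g = 4$ ($g = \left(-2\right)^{2} = 4$)
$v{\left(x \right)} = -22$ ($v{\left(x \right)} = -64 + 42 = -22$)
$a{\left(R,j \right)} = 171 + R j$ ($a{\left(R,j \right)} = R j + 171 = 171 + R j$)
$v{\left(-142 \right)} + a{\left(g,-101 \right)} = -22 + \left(171 + 4 \left(-101\right)\right) = -22 + \left(171 - 404\right) = -22 - 233 = -255$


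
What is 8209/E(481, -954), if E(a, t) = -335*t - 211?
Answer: 8209/319379 ≈ 0.025703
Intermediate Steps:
E(a, t) = -211 - 335*t
8209/E(481, -954) = 8209/(-211 - 335*(-954)) = 8209/(-211 + 319590) = 8209/319379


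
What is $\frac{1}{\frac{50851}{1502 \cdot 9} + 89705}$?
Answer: $\frac{13518}{1212683041} \approx 1.1147 \cdot 10^{-5}$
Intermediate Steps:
$\frac{1}{\frac{50851}{1502 \cdot 9} + 89705} = \frac{1}{\frac{50851}{13518} + 89705} = \frac{1}{\frac{1212683041}{13518}} = \frac{13518}{1212683041}$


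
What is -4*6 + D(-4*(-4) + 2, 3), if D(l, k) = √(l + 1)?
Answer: -24 + √19 ≈ -19.641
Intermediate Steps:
D(l, k) = √(1 + l)
-4*6 + D(-4*(-4) + 2, 3) = -4*6 + √(1 + (-4*(-4) + 2)) = -24 + √(1 + (16 + 2)) = -24 + √(1 + 18) = -24 + √19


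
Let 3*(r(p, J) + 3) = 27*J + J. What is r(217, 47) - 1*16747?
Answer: -48934/3 ≈ -16311.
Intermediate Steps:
r(p, J) = -3 + 28*J/3 (r(p, J) = -3 + (27*J + J)/3 = -3 + (28*J)/3 = -3 + 28*J/3)
r(217, 47) - 1*16747 = (-3 + (28/3)*47) - 1*16747 = (-3 + 1316/3) - 16747 = 1307/3 - 16747 = -48934/3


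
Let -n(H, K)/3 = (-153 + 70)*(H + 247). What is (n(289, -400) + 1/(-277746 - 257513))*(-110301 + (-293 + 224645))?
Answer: 8147553346115925/535259 ≈ 1.5222e+10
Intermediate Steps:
n(H, K) = 61503 + 249*H (n(H, K) = -3*(-153 + 70)*(H + 247) = -(-249)*(247 + H) = -3*(-20501 - 83*H) = 61503 + 249*H)
(n(289, -400) + 1/(-277746 - 257513))*(-110301 + (-293 + 224645)) = ((61503 + 249*289) + 1/(-277746 - 257513))*(-110301 + (-293 + 224645)) = ((61503 + 71961) + 1/(-535259))*(-110301 + 224352) = (133464 - 1/535259)*114051 = (71437807175/535259)*114051 = 8147553346115925/535259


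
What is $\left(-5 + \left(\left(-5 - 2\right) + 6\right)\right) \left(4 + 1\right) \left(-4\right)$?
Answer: $120$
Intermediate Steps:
$\left(-5 + \left(\left(-5 - 2\right) + 6\right)\right) \left(4 + 1\right) \left(-4\right) = \left(-5 + \left(-7 + 6\right)\right) 5 \left(-4\right) = \left(-5 - 1\right) \left(-20\right) = \left(-6\right) \left(-20\right) = 120$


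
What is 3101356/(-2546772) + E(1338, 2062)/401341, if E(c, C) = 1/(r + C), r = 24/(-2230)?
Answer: -715428800727080987/587495933873213934 ≈ -1.2178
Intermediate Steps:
r = -12/1115 (r = 24*(-1/2230) = -12/1115 ≈ -0.010762)
E(c, C) = 1/(-12/1115 + C)
3101356/(-2546772) + E(1338, 2062)/401341 = 3101356/(-2546772) + (1115/(-12 + 1115*2062))/401341 = 3101356*(-1/2546772) + (1115/(-12 + 2299130))*(1/401341) = -775339/636693 + (1115/2299118)*(1/401341) = -775339/636693 + 1115/922730317238 = -715428800727080987/587495933873213934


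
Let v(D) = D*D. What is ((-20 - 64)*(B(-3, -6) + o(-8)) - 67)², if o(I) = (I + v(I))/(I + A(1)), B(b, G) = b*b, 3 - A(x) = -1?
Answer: 124609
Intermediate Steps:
A(x) = 4 (A(x) = 3 - 1*(-1) = 3 + 1 = 4)
v(D) = D²
B(b, G) = b²
o(I) = (I + I²)/(4 + I) (o(I) = (I + I²)/(I + 4) = (I + I²)/(4 + I))
((-20 - 64)*(B(-3, -6) + o(-8)) - 67)² = ((-20 - 64)*((-3)² - 8*(1 - 8)/(4 - 8)) - 67)² = (-84*(9 - 8*(-7)/(-4)) - 67)² = (-84*(9 - 8*(-¼)*(-7)) - 67)² = (-84*(9 - 14) - 67)² = (-84*(-5) - 67)² = (420 - 67)² = 353² = 124609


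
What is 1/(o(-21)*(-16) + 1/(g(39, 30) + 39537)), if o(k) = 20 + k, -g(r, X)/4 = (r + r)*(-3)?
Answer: 40473/647569 ≈ 0.062500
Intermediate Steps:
g(r, X) = 24*r (g(r, X) = -4*(r + r)*(-3) = -4*2*r*(-3) = -(-24)*r = 24*r)
1/(o(-21)*(-16) + 1/(g(39, 30) + 39537)) = 1/((20 - 21)*(-16) + 1/(24*39 + 39537)) = 1/(-1*(-16) + 1/(936 + 39537)) = 1/(16 + 1/40473) = 1/(647569/40473) = 40473/647569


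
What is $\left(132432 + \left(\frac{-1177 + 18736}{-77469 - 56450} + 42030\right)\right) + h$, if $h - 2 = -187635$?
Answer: $- \frac{1763864708}{133919} \approx -13171.0$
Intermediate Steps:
$h = -187633$ ($h = 2 - 187635 = -187633$)
$\left(132432 + \left(\frac{-1177 + 18736}{-77469 - 56450} + 42030\right)\right) + h = \left(132432 + \left(\frac{-1177 + 18736}{-77469 - 56450} + 42030\right)\right) - 187633 = \left(132432 + \left(\frac{17559}{-133919} + 42030\right)\right) - 187633 = \left(132432 + \left(17559 \left(- \frac{1}{133919}\right) + 42030\right)\right) - 187633 = \left(132432 + \left(- \frac{17559}{133919} + 42030\right)\right) - 187633 = \left(132432 + \frac{5628598011}{133919}\right) - 187633 = \frac{23363759019}{133919} - 187633 = - \frac{1763864708}{133919}$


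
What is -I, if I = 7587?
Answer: -7587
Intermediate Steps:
-I = -1*7587 = -7587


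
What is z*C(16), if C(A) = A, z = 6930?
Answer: 110880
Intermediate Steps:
z*C(16) = 6930*16 = 110880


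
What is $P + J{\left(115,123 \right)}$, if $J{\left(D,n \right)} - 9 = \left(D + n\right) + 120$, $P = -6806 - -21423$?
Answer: $14984$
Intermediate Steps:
$P = 14617$ ($P = -6806 + 21423 = 14617$)
$J{\left(D,n \right)} = 129 + D + n$ ($J{\left(D,n \right)} = 9 + \left(\left(D + n\right) + 120\right) = 9 + \left(120 + D + n\right) = 129 + D + n$)
$P + J{\left(115,123 \right)} = 14617 + \left(129 + 115 + 123\right) = 14617 + 367 = 14984$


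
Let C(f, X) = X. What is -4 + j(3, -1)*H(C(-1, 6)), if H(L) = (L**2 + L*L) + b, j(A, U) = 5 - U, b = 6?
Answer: 464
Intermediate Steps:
H(L) = 6 + 2*L**2 (H(L) = (L**2 + L*L) + 6 = (L**2 + L**2) + 6 = 2*L**2 + 6 = 6 + 2*L**2)
-4 + j(3, -1)*H(C(-1, 6)) = -4 + (5 - 1*(-1))*(6 + 2*6**2) = -4 + (5 + 1)*(6 + 2*36) = -4 + 6*(6 + 72) = -4 + 6*78 = -4 + 468 = 464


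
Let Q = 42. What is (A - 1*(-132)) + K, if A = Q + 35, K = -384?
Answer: -175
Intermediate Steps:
A = 77 (A = 42 + 35 = 77)
(A - 1*(-132)) + K = (77 - 1*(-132)) - 384 = (77 + 132) - 384 = 209 - 384 = -175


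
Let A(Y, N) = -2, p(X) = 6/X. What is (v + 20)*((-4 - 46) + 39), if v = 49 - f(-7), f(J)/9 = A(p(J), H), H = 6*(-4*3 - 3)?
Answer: -957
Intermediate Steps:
H = -90 (H = 6*(-12 - 3) = 6*(-15) = -90)
f(J) = -18 (f(J) = 9*(-2) = -18)
v = 67 (v = 49 - 1*(-18) = 49 + 18 = 67)
(v + 20)*((-4 - 46) + 39) = (67 + 20)*((-4 - 46) + 39) = 87*(-50 + 39) = 87*(-11) = -957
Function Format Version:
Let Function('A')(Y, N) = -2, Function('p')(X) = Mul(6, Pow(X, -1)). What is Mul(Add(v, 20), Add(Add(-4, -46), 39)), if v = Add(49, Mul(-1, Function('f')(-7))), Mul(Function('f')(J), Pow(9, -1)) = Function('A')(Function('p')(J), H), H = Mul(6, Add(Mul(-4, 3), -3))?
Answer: -957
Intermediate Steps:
H = -90 (H = Mul(6, Add(-12, -3)) = Mul(6, -15) = -90)
Function('f')(J) = -18 (Function('f')(J) = Mul(9, -2) = -18)
v = 67 (v = Add(49, Mul(-1, -18)) = Add(49, 18) = 67)
Mul(Add(v, 20), Add(Add(-4, -46), 39)) = Mul(Add(67, 20), Add(Add(-4, -46), 39)) = Mul(87, Add(-50, 39)) = Mul(87, -11) = -957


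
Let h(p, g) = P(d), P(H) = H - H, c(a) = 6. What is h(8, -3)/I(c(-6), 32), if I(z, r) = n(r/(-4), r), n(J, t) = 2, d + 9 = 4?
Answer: 0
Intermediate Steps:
d = -5 (d = -9 + 4 = -5)
I(z, r) = 2
P(H) = 0
h(p, g) = 0
h(8, -3)/I(c(-6), 32) = 0/2 = (½)*0 = 0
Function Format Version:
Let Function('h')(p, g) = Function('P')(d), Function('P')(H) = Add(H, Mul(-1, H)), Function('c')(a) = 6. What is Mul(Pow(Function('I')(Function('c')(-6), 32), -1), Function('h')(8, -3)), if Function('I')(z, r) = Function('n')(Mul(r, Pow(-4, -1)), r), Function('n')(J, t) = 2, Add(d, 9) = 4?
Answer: 0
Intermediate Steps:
d = -5 (d = Add(-9, 4) = -5)
Function('I')(z, r) = 2
Function('P')(H) = 0
Function('h')(p, g) = 0
Mul(Pow(Function('I')(Function('c')(-6), 32), -1), Function('h')(8, -3)) = Mul(Pow(2, -1), 0) = Mul(Rational(1, 2), 0) = 0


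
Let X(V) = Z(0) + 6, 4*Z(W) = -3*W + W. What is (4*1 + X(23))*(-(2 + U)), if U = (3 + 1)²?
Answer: -180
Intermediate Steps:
Z(W) = -W/2 (Z(W) = (-3*W + W)/4 = (-2*W)/4 = -W/2)
X(V) = 6 (X(V) = -½*0 + 6 = 0 + 6 = 6)
U = 16 (U = 4² = 16)
(4*1 + X(23))*(-(2 + U)) = (4*1 + 6)*(-(2 + 16)) = (4 + 6)*(-1*18) = 10*(-18) = -180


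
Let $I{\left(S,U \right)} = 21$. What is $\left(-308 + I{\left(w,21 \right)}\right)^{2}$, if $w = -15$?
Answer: $82369$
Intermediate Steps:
$\left(-308 + I{\left(w,21 \right)}\right)^{2} = \left(-308 + 21\right)^{2} = \left(-287\right)^{2} = 82369$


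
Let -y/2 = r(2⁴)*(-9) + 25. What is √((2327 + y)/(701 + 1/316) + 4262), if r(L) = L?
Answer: √2584135262258/24613 ≈ 65.312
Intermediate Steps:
y = 238 (y = -2*(2⁴*(-9) + 25) = -2*(16*(-9) + 25) = -2*(-144 + 25) = -2*(-119) = 238)
√((2327 + y)/(701 + 1/316) + 4262) = √((2327 + 238)/(701 + 1/316) + 4262) = √(2565/(701 + 1/316) + 4262) = √(2565/(221517/316) + 4262) = √(2565*(316/221517) + 4262) = √(90060/24613 + 4262) = √(104990666/24613) = √2584135262258/24613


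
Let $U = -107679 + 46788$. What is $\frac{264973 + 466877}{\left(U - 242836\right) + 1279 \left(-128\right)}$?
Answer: $- \frac{34850}{22259} \approx -1.5657$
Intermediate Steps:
$U = -60891$
$\frac{264973 + 466877}{\left(U - 242836\right) + 1279 \left(-128\right)} = \frac{264973 + 466877}{\left(-60891 - 242836\right) + 1279 \left(-128\right)} = \frac{731850}{-303727 - 163712} = \frac{731850}{-467439} = 731850 \left(- \frac{1}{467439}\right) = - \frac{34850}{22259}$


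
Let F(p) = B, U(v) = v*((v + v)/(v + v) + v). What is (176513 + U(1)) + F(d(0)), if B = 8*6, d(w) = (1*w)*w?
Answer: 176563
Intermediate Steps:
d(w) = w² (d(w) = w*w = w²)
U(v) = v*(1 + v) (U(v) = v*((2*v)/((2*v)) + v) = v*((2*v)*(1/(2*v)) + v) = v*(1 + v))
B = 48
F(p) = 48
(176513 + U(1)) + F(d(0)) = (176513 + 1*(1 + 1)) + 48 = (176513 + 1*2) + 48 = (176513 + 2) + 48 = 176515 + 48 = 176563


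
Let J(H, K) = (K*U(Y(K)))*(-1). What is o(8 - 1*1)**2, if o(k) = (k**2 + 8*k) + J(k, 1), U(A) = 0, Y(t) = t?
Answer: 11025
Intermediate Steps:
J(H, K) = 0 (J(H, K) = (K*0)*(-1) = 0*(-1) = 0)
o(k) = k**2 + 8*k (o(k) = (k**2 + 8*k) + 0 = k**2 + 8*k)
o(8 - 1*1)**2 = ((8 - 1*1)*(8 + (8 - 1*1)))**2 = ((8 - 1)*(8 + (8 - 1)))**2 = (7*(8 + 7))**2 = (7*15)**2 = 105**2 = 11025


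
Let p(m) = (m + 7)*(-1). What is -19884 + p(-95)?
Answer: -19796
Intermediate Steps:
p(m) = -7 - m (p(m) = (7 + m)*(-1) = -7 - m)
-19884 + p(-95) = -19884 + (-7 - 1*(-95)) = -19884 + (-7 + 95) = -19884 + 88 = -19796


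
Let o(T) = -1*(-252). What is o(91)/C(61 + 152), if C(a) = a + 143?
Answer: 63/89 ≈ 0.70786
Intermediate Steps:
o(T) = 252
C(a) = 143 + a
o(91)/C(61 + 152) = 252/(143 + (61 + 152)) = 252/(143 + 213) = 252/356 = 252*(1/356) = 63/89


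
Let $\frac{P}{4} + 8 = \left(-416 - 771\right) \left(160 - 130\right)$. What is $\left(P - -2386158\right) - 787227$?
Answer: $1456459$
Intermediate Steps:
$P = -142472$ ($P = -32 + 4 \left(-416 - 771\right) \left(160 - 130\right) = -32 + 4 \left(\left(-1187\right) 30\right) = -32 + 4 \left(-35610\right) = -32 - 142440 = -142472$)
$\left(P - -2386158\right) - 787227 = \left(-142472 - -2386158\right) - 787227 = \left(-142472 + 2386158\right) - 787227 = 2243686 - 787227 = 1456459$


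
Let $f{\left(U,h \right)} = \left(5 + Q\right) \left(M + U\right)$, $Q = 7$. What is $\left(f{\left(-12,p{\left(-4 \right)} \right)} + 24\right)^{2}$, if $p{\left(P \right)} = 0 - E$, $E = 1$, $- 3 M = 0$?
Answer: $14400$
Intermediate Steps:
$M = 0$ ($M = \left(- \frac{1}{3}\right) 0 = 0$)
$p{\left(P \right)} = -1$ ($p{\left(P \right)} = 0 - 1 = -1$)
$f{\left(U,h \right)} = 12 U$ ($f{\left(U,h \right)} = \left(5 + 7\right) \left(0 + U\right) = 12 U$)
$\left(f{\left(-12,p{\left(-4 \right)} \right)} + 24\right)^{2} = \left(12 \left(-12\right) + 24\right)^{2} = \left(-144 + 24\right)^{2} = \left(-120\right)^{2} = 14400$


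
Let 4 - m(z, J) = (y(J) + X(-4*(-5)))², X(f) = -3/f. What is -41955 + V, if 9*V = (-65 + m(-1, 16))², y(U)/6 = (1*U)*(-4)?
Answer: 3487183284046321/1440000 ≈ 2.4217e+9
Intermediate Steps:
y(U) = -24*U (y(U) = 6*((1*U)*(-4)) = 6*(U*(-4)) = 6*(-4*U) = -24*U)
m(z, J) = 4 - (-3/20 - 24*J)² (m(z, J) = 4 - (-24*J - 3/((-4*(-5))))² = 4 - (-24*J - 3/20)² = 4 - (-3/20 - 24*J)²)
V = 3487243699246321/1440000 (V = (-65 + (4 - 9*(1 + 160*16)²/400))²/9 = (-65 + (4 - 9*(1 + 2560)²/400))²/9 = (-65 + (4 - 9/400*2561²))²/9 = (-65 + (4 - 9/400*6558721))²/9 = (-65 + (4 - 59028489/400))²/9 = (-65 - 59026889/400)²/9 = (-59052889/400)²/9 = (⅑)*(3487243699246321/160000) = 3487243699246321/1440000 ≈ 2.4217e+9)
-41955 + V = -41955 + 3487243699246321/1440000 = 3487183284046321/1440000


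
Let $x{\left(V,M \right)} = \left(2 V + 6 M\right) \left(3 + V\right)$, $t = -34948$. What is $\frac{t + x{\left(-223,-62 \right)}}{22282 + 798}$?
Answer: $\frac{36253}{5770} \approx 6.283$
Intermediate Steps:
$x{\left(V,M \right)} = \left(3 + V\right) \left(2 V + 6 M\right)$
$\frac{t + x{\left(-223,-62 \right)}}{22282 + 798} = \frac{-34948 + \left(2 \left(-223\right)^{2} + 6 \left(-223\right) + 18 \left(-62\right) + 6 \left(-62\right) \left(-223\right)\right)}{22282 + 798} = \frac{-34948 + \left(2 \cdot 49729 - 1338 - 1116 + 82956\right)}{23080} = \left(-34948 + \left(99458 - 1338 - 1116 + 82956\right)\right) \frac{1}{23080} = \left(-34948 + 179960\right) \frac{1}{23080} = 145012 \cdot \frac{1}{23080} = \frac{36253}{5770}$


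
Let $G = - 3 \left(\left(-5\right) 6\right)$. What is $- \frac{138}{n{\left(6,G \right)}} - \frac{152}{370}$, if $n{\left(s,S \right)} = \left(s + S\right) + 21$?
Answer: $- \frac{11474}{7215} \approx -1.5903$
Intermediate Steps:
$G = 90$ ($G = \left(-3\right) \left(-30\right) = 90$)
$n{\left(s,S \right)} = 21 + S + s$ ($n{\left(s,S \right)} = \left(S + s\right) + 21 = 21 + S + s$)
$- \frac{138}{n{\left(6,G \right)}} - \frac{152}{370} = - \frac{138}{21 + 90 + 6} - \frac{152}{370} = - \frac{138}{117} - \frac{76}{185} = \left(-138\right) \frac{1}{117} - \frac{76}{185} = - \frac{46}{39} - \frac{76}{185} = - \frac{11474}{7215}$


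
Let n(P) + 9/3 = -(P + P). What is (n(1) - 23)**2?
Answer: 784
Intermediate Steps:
n(P) = -3 - 2*P (n(P) = -3 - (P + P) = -3 - 2*P)
(n(1) - 23)**2 = ((-3 - 2*1) - 23)**2 = ((-3 - 2) - 23)**2 = (-5 - 23)**2 = (-28)**2 = 784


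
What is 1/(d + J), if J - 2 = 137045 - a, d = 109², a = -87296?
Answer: 1/236224 ≈ 4.2333e-6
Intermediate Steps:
d = 11881
J = 224343 (J = 2 + (137045 - 1*(-87296)) = 2 + (137045 + 87296) = 2 + 224341 = 224343)
1/(d + J) = 1/(11881 + 224343) = 1/236224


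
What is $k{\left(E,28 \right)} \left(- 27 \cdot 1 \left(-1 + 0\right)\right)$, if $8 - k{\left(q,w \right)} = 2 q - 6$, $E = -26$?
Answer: $1782$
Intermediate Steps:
$k{\left(q,w \right)} = 14 - 2 q$ ($k{\left(q,w \right)} = 8 - \left(2 q - 6\right) = 8 - \left(-6 + 2 q\right) = 14 - 2 q$)
$k{\left(E,28 \right)} \left(- 27 \cdot 1 \left(-1 + 0\right)\right) = \left(14 - -52\right) \left(- 27 \cdot 1 \left(-1 + 0\right)\right) = \left(14 + 52\right) \left(- 27 \cdot 1 \left(-1\right)\right) = 66 \left(\left(-27\right) \left(-1\right)\right) = 66 \cdot 27 = 1782$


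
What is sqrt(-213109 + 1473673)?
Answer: 2*sqrt(315141) ≈ 1122.7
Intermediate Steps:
sqrt(-213109 + 1473673) = sqrt(1260564) = 2*sqrt(315141)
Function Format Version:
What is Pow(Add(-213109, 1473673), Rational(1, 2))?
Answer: Mul(2, Pow(315141, Rational(1, 2))) ≈ 1122.7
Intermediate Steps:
Pow(Add(-213109, 1473673), Rational(1, 2)) = Pow(1260564, Rational(1, 2)) = Mul(2, Pow(315141, Rational(1, 2)))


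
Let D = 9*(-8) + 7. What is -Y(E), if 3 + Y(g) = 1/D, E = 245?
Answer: 196/65 ≈ 3.0154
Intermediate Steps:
D = -65 (D = -72 + 7 = -65)
Y(g) = -196/65 (Y(g) = -3 + 1/(-65) = -3 - 1/65 = -196/65)
-Y(E) = -1*(-196/65) = 196/65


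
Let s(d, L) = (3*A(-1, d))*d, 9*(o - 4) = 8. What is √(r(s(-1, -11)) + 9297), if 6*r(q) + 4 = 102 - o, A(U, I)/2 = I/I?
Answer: 11*√6234/9 ≈ 96.501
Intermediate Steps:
o = 44/9 (o = 4 + (⅑)*8 = 4 + 8/9 = 44/9 ≈ 4.8889)
A(U, I) = 2 (A(U, I) = 2*(I/I) = 2*1 = 2)
s(d, L) = 6*d (s(d, L) = (3*2)*d = 6*d)
r(q) = 419/27 (r(q) = -⅔ + (102 - 1*44/9)/6 = -⅔ + (102 - 44/9)/6 = -⅔ + (⅙)*(874/9) = -⅔ + 437/27 = 419/27)
√(r(s(-1, -11)) + 9297) = √(419/27 + 9297) = √(251438/27) = 11*√6234/9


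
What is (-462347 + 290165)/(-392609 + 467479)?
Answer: -86091/37435 ≈ -2.2997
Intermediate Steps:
(-462347 + 290165)/(-392609 + 467479) = -172182/74870 = -172182*1/74870 = -86091/37435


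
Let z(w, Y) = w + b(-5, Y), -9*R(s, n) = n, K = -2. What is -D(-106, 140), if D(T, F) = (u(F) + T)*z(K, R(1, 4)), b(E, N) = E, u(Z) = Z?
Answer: 238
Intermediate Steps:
R(s, n) = -n/9
z(w, Y) = -5 + w (z(w, Y) = w - 5 = -5 + w)
D(T, F) = -7*F - 7*T (D(T, F) = (F + T)*(-5 - 2) = (F + T)*(-7) = -7*F - 7*T)
-D(-106, 140) = -(-7*140 - 7*(-106)) = -(-980 + 742) = -1*(-238) = 238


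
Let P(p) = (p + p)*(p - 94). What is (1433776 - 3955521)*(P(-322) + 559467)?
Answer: -2086418682395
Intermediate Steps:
P(p) = 2*p*(-94 + p) (P(p) = (2*p)*(-94 + p) = 2*p*(-94 + p))
(1433776 - 3955521)*(P(-322) + 559467) = (1433776 - 3955521)*(2*(-322)*(-94 - 322) + 559467) = -2521745*(2*(-322)*(-416) + 559467) = -2521745*(267904 + 559467) = -2521745*827371 = -2086418682395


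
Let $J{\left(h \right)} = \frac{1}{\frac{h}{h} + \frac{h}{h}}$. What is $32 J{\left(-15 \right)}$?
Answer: $16$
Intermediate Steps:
$J{\left(h \right)} = \frac{1}{2}$ ($J{\left(h \right)} = \frac{1}{1 + 1} = \frac{1}{2}$)
$32 J{\left(-15 \right)} = 32 \cdot \frac{1}{2} = 16$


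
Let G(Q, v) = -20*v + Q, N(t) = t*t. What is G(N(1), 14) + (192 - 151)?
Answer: -238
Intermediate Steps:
N(t) = t²
G(Q, v) = Q - 20*v
G(N(1), 14) + (192 - 151) = (1² - 20*14) + (192 - 151) = (1 - 280) + 41 = -279 + 41 = -238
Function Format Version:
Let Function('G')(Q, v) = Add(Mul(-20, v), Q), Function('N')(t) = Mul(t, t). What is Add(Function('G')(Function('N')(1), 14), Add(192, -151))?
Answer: -238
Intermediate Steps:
Function('N')(t) = Pow(t, 2)
Function('G')(Q, v) = Add(Q, Mul(-20, v))
Add(Function('G')(Function('N')(1), 14), Add(192, -151)) = Add(Add(Pow(1, 2), Mul(-20, 14)), Add(192, -151)) = Add(Add(1, -280), 41) = Add(-279, 41) = -238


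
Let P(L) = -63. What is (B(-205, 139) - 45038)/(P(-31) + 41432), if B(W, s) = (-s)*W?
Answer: -16543/41369 ≈ -0.39989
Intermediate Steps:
B(W, s) = -W*s
(B(-205, 139) - 45038)/(P(-31) + 41432) = (-1*(-205)*139 - 45038)/(-63 + 41432) = (28495 - 45038)/41369 = -16543*1/41369 = -16543/41369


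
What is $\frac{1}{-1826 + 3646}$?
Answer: $\frac{1}{1820} \approx 0.00054945$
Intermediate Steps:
$\frac{1}{-1826 + 3646} = \frac{1}{1820}$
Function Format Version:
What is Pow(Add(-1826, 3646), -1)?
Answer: Rational(1, 1820) ≈ 0.00054945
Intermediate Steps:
Pow(Add(-1826, 3646), -1) = Pow(1820, -1) = Rational(1, 1820)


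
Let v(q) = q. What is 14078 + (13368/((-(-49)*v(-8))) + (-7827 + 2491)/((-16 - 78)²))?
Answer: 1520060193/108241 ≈ 14043.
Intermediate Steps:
14078 + (13368/((-(-49)*v(-8))) + (-7827 + 2491)/((-16 - 78)²)) = 14078 + (13368/((-(-49)*(-8))) + (-7827 + 2491)/((-16 - 78)²)) = 14078 + (13368/((-1*392)) - 5336/((-94)²)) = 14078 + (13368/(-392) - 5336/8836) = 14078 + (13368*(-1/392) - 5336*1/8836) = 14078 + (-1671/49 - 1334/2209) = 14078 - 3756605/108241 = 1520060193/108241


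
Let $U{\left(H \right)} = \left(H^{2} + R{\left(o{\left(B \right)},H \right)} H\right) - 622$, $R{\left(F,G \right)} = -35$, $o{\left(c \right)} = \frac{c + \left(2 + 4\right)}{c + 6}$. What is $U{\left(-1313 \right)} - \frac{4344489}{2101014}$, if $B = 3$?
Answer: $\frac{413035991971}{233446} \approx 1.7693 \cdot 10^{6}$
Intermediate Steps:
$o{\left(c \right)} = 1$ ($o{\left(c \right)} = \frac{c + 6}{6 + c} = \frac{6 + c}{6 + c} = 1$)
$U{\left(H \right)} = -622 + H^{2} - 35 H$ ($U{\left(H \right)} = \left(H^{2} - 35 H\right) - 622 = -622 + H^{2} - 35 H$)
$U{\left(-1313 \right)} - \frac{4344489}{2101014} = \left(-622 + \left(-1313\right)^{2} - -45955\right) - \frac{4344489}{2101014} = \left(-622 + 1723969 + 45955\right) - 4344489 \cdot \frac{1}{2101014} = 1769302 - \frac{482721}{233446} = \frac{413035991971}{233446}$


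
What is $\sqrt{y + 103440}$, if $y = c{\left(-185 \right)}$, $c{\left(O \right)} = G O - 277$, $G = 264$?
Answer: $\sqrt{54323} \approx 233.07$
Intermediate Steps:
$c{\left(O \right)} = -277 + 264 O$ ($c{\left(O \right)} = 264 O - 277 = -277 + 264 O$)
$y = -49117$ ($y = -277 + 264 \left(-185\right) = -277 - 48840 = -49117$)
$\sqrt{y + 103440} = \sqrt{-49117 + 103440} = \sqrt{54323}$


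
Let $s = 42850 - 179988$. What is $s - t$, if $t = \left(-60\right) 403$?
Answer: $-112958$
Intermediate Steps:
$t = -24180$
$s = -137138$ ($s = 42850 - 179988 = -137138$)
$s - t = -137138 - -24180 = -137138 + 24180 = -112958$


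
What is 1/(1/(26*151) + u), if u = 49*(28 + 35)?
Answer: 3926/12119563 ≈ 0.00032394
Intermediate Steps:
u = 3087 (u = 49*63 = 3087)
1/(1/(26*151) + u) = 1/(1/(26*151) + 3087) = 1/(1/3926 + 3087) = 1/(12119563/3926) = 3926/12119563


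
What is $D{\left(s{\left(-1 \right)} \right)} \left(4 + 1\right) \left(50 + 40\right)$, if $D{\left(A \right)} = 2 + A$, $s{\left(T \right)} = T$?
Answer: $450$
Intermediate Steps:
$D{\left(s{\left(-1 \right)} \right)} \left(4 + 1\right) \left(50 + 40\right) = \left(2 - 1\right) \left(4 + 1\right) \left(50 + 40\right) = 1 \cdot 5 \cdot 90 = 5 \cdot 90 = 450$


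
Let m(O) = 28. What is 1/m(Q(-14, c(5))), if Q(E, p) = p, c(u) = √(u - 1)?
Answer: 1/28 ≈ 0.035714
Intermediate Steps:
c(u) = √(-1 + u)
1/m(Q(-14, c(5))) = 1/28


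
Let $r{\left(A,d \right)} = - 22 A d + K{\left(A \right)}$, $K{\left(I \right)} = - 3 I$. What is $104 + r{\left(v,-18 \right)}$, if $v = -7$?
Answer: $-2647$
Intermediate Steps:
$r{\left(A,d \right)} = - 3 A - 22 A d$ ($r{\left(A,d \right)} = - 22 A d - 3 A = - 3 A - 22 A d$)
$104 + r{\left(v,-18 \right)} = 104 - 7 \left(-3 - -396\right) = 104 - 7 \left(-3 + 396\right) = 104 - 2751 = -2647$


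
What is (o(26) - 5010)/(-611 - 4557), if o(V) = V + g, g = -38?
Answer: 2511/2584 ≈ 0.97175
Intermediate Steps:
o(V) = -38 + V (o(V) = V - 38 = -38 + V)
(o(26) - 5010)/(-611 - 4557) = ((-38 + 26) - 5010)/(-611 - 4557) = (-12 - 5010)/(-5168) = -5022*(-1/5168) = 2511/2584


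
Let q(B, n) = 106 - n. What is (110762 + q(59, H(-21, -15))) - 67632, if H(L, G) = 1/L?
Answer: 907957/21 ≈ 43236.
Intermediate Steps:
(110762 + q(59, H(-21, -15))) - 67632 = (110762 + (106 - 1/(-21))) - 67632 = (110762 + (106 - 1*(-1/21))) - 67632 = (110762 + (106 + 1/21)) - 67632 = (110762 + 2227/21) - 67632 = 2328229/21 - 67632 = 907957/21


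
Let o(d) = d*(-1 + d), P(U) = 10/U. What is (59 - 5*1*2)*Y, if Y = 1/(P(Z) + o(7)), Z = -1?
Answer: 49/32 ≈ 1.5313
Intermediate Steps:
Y = 1/32 (Y = 1/(10/(-1) + 7*(-1 + 7)) = 1/(10*(-1) + 7*6) = 1/(-10 + 42) = 1/32 ≈ 0.031250)
(59 - 5*1*2)*Y = (59 - 5*1*2)*(1/32) = (59 - 5*2)*(1/32) = (59 - 10)*(1/32) = 49*(1/32) = 49/32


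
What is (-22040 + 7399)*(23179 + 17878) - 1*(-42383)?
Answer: -601073154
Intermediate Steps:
(-22040 + 7399)*(23179 + 17878) - 1*(-42383) = -14641*41057 + 42383 = -601115537 + 42383 = -601073154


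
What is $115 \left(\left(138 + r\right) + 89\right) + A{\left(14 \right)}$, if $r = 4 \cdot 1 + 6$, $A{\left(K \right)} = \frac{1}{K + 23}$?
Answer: $\frac{1008436}{37} \approx 27255.0$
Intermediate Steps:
$A{\left(K \right)} = \frac{1}{23 + K}$
$r = 10$ ($r = 4 + 6 = 10$)
$115 \left(\left(138 + r\right) + 89\right) + A{\left(14 \right)} = 115 \left(\left(138 + 10\right) + 89\right) + \frac{1}{23 + 14} = 115 \left(148 + 89\right) + \frac{1}{37} = 115 \cdot 237 + \frac{1}{37} = 27255 + \frac{1}{37} = \frac{1008436}{37}$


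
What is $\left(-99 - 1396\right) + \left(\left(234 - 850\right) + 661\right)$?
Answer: $-1450$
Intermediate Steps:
$\left(-99 - 1396\right) + \left(\left(234 - 850\right) + 661\right) = -1495 + \left(-616 + 661\right) = -1495 + 45 = -1450$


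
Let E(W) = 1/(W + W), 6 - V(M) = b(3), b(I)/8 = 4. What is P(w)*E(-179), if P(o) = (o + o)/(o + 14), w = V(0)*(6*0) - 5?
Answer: 5/1611 ≈ 0.0031037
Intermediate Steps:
b(I) = 32 (b(I) = 8*4 = 32)
V(M) = -26 (V(M) = 6 - 1*32 = 6 - 32 = -26)
E(W) = 1/(2*W)
w = -5 (w = -156*0 - 5 = -26*0 - 5 = 0 - 5 = -5)
P(o) = 2*o/(14 + o) (P(o) = (2*o)/(14 + o) = 2*o/(14 + o))
P(w)*E(-179) = (2*(-5)/(14 - 5))*((½)/(-179)) = (2*(-5)/9)*((½)*(-1/179)) = (2*(-5)*(⅑))*(-1/358) = -10/9*(-1/358) = 5/1611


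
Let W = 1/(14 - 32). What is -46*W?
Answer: 23/9 ≈ 2.5556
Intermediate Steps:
W = -1/18 (W = 1/(-18) = -1/18 ≈ -0.055556)
-46*W = -46*(-1/18) = 23/9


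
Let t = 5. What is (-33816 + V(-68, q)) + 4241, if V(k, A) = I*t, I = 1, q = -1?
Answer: -29570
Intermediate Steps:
V(k, A) = 5 (V(k, A) = 1*5 = 5)
(-33816 + V(-68, q)) + 4241 = (-33816 + 5) + 4241 = -33811 + 4241 = -29570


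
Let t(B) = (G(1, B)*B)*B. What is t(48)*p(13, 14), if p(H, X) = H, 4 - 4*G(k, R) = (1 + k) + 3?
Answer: -7488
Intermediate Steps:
G(k, R) = -k/4 (G(k, R) = 1 - ((1 + k) + 3)/4 = 1 - (4 + k)/4 = 1 + (-1 - k/4) = -k/4)
t(B) = -B²/4 (t(B) = ((-¼*1)*B)*B = (-B/4)*B = -B²/4)
t(48)*p(13, 14) = -¼*48²*13 = -¼*2304*13 = -576*13 = -7488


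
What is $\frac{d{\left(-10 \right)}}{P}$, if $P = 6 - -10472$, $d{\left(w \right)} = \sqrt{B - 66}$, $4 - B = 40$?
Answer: $\frac{i \sqrt{102}}{10478} \approx 0.00096388 i$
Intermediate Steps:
$B = -36$ ($B = 4 - 40 = -36$)
$d{\left(w \right)} = i \sqrt{102}$ ($d{\left(w \right)} = \sqrt{-36 - 66} = \sqrt{-102} = i \sqrt{102}$)
$P = 10478$ ($P = 6 + 10472 = 10478$)
$\frac{d{\left(-10 \right)}}{P} = \frac{i \sqrt{102}}{10478}$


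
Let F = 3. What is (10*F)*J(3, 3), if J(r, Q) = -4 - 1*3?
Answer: -210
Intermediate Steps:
J(r, Q) = -7 (J(r, Q) = -4 - 3 = -7)
(10*F)*J(3, 3) = (10*3)*(-7) = 30*(-7) = -210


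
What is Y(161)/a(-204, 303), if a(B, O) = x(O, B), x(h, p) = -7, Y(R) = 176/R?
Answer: -176/1127 ≈ -0.15617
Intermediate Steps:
a(B, O) = -7
Y(161)/a(-204, 303) = (176/161)/(-7) = (176*(1/161))*(-⅐) = (176/161)*(-⅐) = -176/1127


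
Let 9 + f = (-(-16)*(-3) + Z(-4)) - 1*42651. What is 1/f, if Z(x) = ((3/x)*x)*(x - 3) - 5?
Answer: -1/42734 ≈ -2.3401e-5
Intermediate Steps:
Z(x) = -14 + 3*x (Z(x) = 3*(-3 + x) - 5 = (-9 + 3*x) - 5 = -14 + 3*x)
f = -42734 (f = -9 + ((-(-16)*(-3) + (-14 + 3*(-4))) - 1*42651) = -9 + ((-8*6 + (-14 - 12)) - 42651) = -9 + ((-48 - 26) - 42651) = -9 + (-74 - 42651) = -9 - 42725 = -42734)
1/f = 1/(-42734) = -1/42734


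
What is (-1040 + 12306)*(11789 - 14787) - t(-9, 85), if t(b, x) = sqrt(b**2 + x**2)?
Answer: -33775468 - sqrt(7306) ≈ -3.3776e+7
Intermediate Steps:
(-1040 + 12306)*(11789 - 14787) - t(-9, 85) = (-1040 + 12306)*(11789 - 14787) - sqrt((-9)**2 + 85**2) = 11266*(-2998) - sqrt(81 + 7225) = -33775468 - sqrt(7306)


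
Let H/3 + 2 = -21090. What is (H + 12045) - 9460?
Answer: -60691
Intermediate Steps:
H = -63276 (H = -6 + 3*(-21090) = -6 - 63270 = -63276)
(H + 12045) - 9460 = (-63276 + 12045) - 9460 = -51231 - 9460 = -60691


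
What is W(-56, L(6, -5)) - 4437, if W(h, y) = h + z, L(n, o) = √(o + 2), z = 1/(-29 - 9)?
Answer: -170735/38 ≈ -4493.0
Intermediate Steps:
z = -1/38 (z = 1/(-38) = -1/38 ≈ -0.026316)
L(n, o) = √(2 + o)
W(h, y) = -1/38 + h (W(h, y) = h - 1/38 = -1/38 + h)
W(-56, L(6, -5)) - 4437 = (-1/38 - 56) - 4437 = -2129/38 - 4437 = -170735/38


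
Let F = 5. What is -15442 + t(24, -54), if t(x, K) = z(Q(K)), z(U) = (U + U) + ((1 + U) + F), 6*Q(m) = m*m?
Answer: -13978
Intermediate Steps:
Q(m) = m**2/6 (Q(m) = (m*m)/6 = m**2/6)
z(U) = 6 + 3*U (z(U) = (U + U) + ((1 + U) + 5) = 2*U + (6 + U) = 6 + 3*U)
t(x, K) = 6 + K**2/2 (t(x, K) = 6 + 3*(K**2/6) = 6 + K**2/2)
-15442 + t(24, -54) = -15442 + (6 + (1/2)*(-54)**2) = -15442 + (6 + (1/2)*2916) = -15442 + (6 + 1458) = -15442 + 1464 = -13978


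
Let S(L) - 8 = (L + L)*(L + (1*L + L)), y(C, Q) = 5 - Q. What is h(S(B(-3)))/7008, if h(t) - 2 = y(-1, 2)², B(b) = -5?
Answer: 11/7008 ≈ 0.0015696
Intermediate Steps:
S(L) = 8 + 6*L² (S(L) = 8 + (L + L)*(L + (1*L + L)) = 8 + (2*L)*(L + (L + L)) = 8 + (2*L)*(L + 2*L) = 8 + (2*L)*(3*L) = 8 + 6*L²)
h(t) = 11 (h(t) = 2 + (5 - 1*2)² = 2 + (5 - 2)² = 2 + 3² = 2 + 9 = 11)
h(S(B(-3)))/7008 = 11/7008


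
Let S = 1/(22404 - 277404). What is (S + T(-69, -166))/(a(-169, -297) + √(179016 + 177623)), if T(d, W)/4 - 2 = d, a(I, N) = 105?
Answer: 478380007/5875438000 - 68340001*√356639/88131570000 ≈ -0.38166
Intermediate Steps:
T(d, W) = 8 + 4*d
S = -1/255000 (S = 1/(-255000) = -1/255000 ≈ -3.9216e-6)
(S + T(-69, -166))/(a(-169, -297) + √(179016 + 177623)) = (-1/255000 + (8 + 4*(-69)))/(105 + √(179016 + 177623)) = (-1/255000 + (8 - 276))/(105 + √356639) = (-1/255000 - 268)/(105 + √356639) = -68340001/(255000*(105 + √356639))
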